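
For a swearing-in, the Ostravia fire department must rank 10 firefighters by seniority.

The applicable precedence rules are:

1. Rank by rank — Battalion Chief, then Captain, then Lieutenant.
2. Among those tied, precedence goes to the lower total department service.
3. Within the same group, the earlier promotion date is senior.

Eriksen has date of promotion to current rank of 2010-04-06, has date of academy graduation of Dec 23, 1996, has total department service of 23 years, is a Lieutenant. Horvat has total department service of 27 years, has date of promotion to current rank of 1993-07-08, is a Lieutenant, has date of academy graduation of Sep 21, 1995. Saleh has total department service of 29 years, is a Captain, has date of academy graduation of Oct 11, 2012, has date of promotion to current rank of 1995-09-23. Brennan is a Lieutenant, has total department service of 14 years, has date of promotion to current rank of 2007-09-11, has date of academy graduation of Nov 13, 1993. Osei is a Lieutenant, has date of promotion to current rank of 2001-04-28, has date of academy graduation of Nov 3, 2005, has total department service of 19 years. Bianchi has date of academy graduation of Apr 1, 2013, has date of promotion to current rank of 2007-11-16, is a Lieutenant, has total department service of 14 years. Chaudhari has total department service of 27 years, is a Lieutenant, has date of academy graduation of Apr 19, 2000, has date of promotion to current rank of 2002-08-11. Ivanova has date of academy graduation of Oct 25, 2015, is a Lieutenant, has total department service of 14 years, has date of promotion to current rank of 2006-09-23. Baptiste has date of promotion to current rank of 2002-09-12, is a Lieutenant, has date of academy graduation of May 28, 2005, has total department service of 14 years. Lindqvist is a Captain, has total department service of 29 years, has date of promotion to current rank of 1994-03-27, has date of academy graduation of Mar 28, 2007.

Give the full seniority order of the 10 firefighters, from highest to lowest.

By rank: Lindqvist and Saleh (Captain); then Baptiste, Ivanova, Brennan, Bianchi, Osei, Eriksen, Horvat and Chaudhari (Lieutenant).
Lindqvist and Saleh both have total department service 29 years, so the next rule applies.
Among Lindqvist and Saleh, by date of promotion to current rank (earlier first): Lindqvist (1994-03-27) before Saleh (1995-09-23).
Among Baptiste, Ivanova, Brennan, Bianchi, Osei, Eriksen, Horvat and Chaudhari, by total department service (lower first): Baptiste, Ivanova, Brennan and Bianchi (14 years) before Osei (19 years) before Eriksen (23 years) before Horvat and Chaudhari (27 years).
Among Baptiste, Ivanova, Brennan and Bianchi, by date of promotion to current rank (earlier first): Baptiste (2002-09-12) before Ivanova (2006-09-23) before Brennan (2007-09-11) before Bianchi (2007-11-16).
Among Horvat and Chaudhari, by date of promotion to current rank (earlier first): Horvat (1993-07-08) before Chaudhari (2002-08-11).
Full order: Lindqvist, Saleh, Baptiste, Ivanova, Brennan, Bianchi, Osei, Eriksen, Horvat, Chaudhari.

Lindqvist, Saleh, Baptiste, Ivanova, Brennan, Bianchi, Osei, Eriksen, Horvat, Chaudhari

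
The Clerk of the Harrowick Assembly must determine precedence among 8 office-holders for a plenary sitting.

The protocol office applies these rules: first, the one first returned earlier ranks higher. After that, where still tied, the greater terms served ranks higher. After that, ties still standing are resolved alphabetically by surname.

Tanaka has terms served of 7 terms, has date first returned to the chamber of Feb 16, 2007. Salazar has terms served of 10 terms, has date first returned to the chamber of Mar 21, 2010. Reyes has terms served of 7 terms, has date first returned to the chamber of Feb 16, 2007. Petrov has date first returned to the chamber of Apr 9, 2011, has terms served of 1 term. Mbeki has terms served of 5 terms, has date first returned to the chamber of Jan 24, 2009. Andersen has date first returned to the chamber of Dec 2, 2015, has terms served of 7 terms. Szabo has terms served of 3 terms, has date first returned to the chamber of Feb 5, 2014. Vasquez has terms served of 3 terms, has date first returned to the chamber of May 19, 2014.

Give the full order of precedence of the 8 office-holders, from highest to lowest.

Reyes, Tanaka, Mbeki, Salazar, Petrov, Szabo, Vasquez, Andersen

By date first returned to the chamber (earlier first): Reyes and Tanaka (both Feb 16, 2007); then Mbeki (Jan 24, 2009); then Salazar (Mar 21, 2010); then Petrov (Apr 9, 2011); then Szabo (Feb 5, 2014); then Vasquez (May 19, 2014); then Andersen (Dec 2, 2015).
Reyes and Tanaka both have terms served 7 terms, so the next rule applies.
Among Reyes and Tanaka, alphabetically by surname: Reyes before Tanaka.
Full order: Reyes, Tanaka, Mbeki, Salazar, Petrov, Szabo, Vasquez, Andersen.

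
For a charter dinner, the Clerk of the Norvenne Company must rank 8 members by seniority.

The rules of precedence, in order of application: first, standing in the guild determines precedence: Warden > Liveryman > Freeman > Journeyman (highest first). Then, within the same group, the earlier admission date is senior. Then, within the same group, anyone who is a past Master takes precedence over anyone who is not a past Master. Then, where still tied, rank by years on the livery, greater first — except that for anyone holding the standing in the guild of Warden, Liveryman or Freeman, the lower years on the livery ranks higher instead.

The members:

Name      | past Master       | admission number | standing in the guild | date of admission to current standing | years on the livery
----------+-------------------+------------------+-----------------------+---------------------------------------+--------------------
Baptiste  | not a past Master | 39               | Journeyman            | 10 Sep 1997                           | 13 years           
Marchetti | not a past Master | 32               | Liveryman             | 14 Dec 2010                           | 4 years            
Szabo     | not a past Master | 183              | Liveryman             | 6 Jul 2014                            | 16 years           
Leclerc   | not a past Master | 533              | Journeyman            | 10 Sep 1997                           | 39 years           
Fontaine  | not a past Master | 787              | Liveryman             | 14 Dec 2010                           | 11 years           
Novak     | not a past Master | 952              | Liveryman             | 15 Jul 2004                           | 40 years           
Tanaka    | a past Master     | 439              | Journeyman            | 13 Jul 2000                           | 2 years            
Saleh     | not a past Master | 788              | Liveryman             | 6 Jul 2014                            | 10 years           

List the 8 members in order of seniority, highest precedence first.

Novak, Marchetti, Fontaine, Saleh, Szabo, Leclerc, Baptiste, Tanaka

By standing in the guild: Novak, Marchetti, Fontaine, Saleh and Szabo (Liveryman); then Leclerc, Baptiste and Tanaka (Journeyman).
Among Novak, Marchetti, Fontaine, Saleh and Szabo, by date of admission to current standing (earlier first): Novak (15 Jul 2004) before Marchetti and Fontaine (14 Dec 2010) before Saleh and Szabo (6 Jul 2014).
Marchetti and Fontaine are each not a past Master, so the next rule applies.
Among Marchetti and Fontaine, by years on the livery (lower first) (reversed rule for this group): Marchetti (4 years) before Fontaine (11 years).
Saleh and Szabo are each not a past Master, so the next rule applies.
Among Saleh and Szabo, by years on the livery (lower first) (reversed rule for this group): Saleh (10 years) before Szabo (16 years).
Among Leclerc, Baptiste and Tanaka, by date of admission to current standing (earlier first): Leclerc and Baptiste (10 Sep 1997) before Tanaka (13 Jul 2000).
Leclerc and Baptiste are each not a past Master, so the next rule applies.
Among Leclerc and Baptiste, by years on the livery (higher first): Leclerc (39 years) before Baptiste (13 years).
Full order: Novak, Marchetti, Fontaine, Saleh, Szabo, Leclerc, Baptiste, Tanaka.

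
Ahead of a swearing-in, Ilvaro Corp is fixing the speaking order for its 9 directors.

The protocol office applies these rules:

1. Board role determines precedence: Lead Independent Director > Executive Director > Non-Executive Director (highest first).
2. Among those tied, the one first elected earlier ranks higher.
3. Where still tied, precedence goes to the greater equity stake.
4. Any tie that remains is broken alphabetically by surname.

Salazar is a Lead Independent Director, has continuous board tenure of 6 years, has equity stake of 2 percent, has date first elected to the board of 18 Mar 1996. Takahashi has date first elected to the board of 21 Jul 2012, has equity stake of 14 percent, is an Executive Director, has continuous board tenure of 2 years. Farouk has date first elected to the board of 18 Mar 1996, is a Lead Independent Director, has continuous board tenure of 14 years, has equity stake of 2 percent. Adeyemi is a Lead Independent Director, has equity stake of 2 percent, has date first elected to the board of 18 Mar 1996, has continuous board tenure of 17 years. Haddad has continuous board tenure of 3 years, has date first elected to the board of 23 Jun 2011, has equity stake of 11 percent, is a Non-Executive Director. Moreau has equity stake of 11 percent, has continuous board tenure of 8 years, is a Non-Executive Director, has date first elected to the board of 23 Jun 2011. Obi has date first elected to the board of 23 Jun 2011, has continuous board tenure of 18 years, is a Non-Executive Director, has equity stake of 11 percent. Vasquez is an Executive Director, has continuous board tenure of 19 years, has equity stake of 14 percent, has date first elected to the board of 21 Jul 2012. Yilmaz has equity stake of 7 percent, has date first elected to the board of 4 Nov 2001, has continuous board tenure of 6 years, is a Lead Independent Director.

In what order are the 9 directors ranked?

By board role: Adeyemi, Farouk, Salazar and Yilmaz (Lead Independent Director); then Takahashi and Vasquez (Executive Director); then Haddad, Moreau and Obi (Non-Executive Director).
Among Adeyemi, Farouk, Salazar and Yilmaz, by date first elected to the board (earlier first): Adeyemi, Farouk and Salazar (18 Mar 1996) before Yilmaz (4 Nov 2001).
Adeyemi, Farouk and Salazar all have equity stake 2 percent, so the next rule applies.
Among Adeyemi, Farouk and Salazar, alphabetically by surname: Adeyemi before Farouk before Salazar.
Takahashi and Vasquez both have date first elected to the board 21 Jul 2012, so the next rule applies.
Takahashi and Vasquez both have equity stake 14 percent, so the next rule applies.
Among Takahashi and Vasquez, alphabetically by surname: Takahashi before Vasquez.
Haddad, Moreau and Obi all have date first elected to the board 23 Jun 2011, so the next rule applies.
Haddad, Moreau and Obi all have equity stake 11 percent, so the next rule applies.
Among Haddad, Moreau and Obi, alphabetically by surname: Haddad before Moreau before Obi.
Full order: Adeyemi, Farouk, Salazar, Yilmaz, Takahashi, Vasquez, Haddad, Moreau, Obi.

Adeyemi, Farouk, Salazar, Yilmaz, Takahashi, Vasquez, Haddad, Moreau, Obi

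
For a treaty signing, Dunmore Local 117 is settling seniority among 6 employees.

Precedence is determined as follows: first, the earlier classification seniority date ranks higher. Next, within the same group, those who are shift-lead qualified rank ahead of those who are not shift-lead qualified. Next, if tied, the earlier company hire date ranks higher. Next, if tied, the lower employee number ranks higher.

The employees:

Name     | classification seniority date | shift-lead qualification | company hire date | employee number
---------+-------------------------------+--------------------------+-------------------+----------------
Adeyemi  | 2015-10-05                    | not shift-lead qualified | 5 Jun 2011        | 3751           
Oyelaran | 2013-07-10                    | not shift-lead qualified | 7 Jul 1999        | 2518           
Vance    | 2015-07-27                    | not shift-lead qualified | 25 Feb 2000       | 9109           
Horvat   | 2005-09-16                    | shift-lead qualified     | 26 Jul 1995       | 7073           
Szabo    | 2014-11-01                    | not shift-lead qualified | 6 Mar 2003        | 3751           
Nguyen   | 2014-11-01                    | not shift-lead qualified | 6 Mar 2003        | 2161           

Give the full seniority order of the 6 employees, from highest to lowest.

By classification seniority date (earlier first): Horvat (2005-09-16); then Oyelaran (2013-07-10); then Nguyen and Szabo (both 2014-11-01); then Vance (2015-07-27); then Adeyemi (2015-10-05).
Nguyen and Szabo are each not shift-lead qualified, so the next rule applies.
Nguyen and Szabo both have company hire date 6 Mar 2003, so the next rule applies.
Among Nguyen and Szabo, by employee number (lower first): Nguyen (2161) before Szabo (3751).
Full order: Horvat, Oyelaran, Nguyen, Szabo, Vance, Adeyemi.

Horvat, Oyelaran, Nguyen, Szabo, Vance, Adeyemi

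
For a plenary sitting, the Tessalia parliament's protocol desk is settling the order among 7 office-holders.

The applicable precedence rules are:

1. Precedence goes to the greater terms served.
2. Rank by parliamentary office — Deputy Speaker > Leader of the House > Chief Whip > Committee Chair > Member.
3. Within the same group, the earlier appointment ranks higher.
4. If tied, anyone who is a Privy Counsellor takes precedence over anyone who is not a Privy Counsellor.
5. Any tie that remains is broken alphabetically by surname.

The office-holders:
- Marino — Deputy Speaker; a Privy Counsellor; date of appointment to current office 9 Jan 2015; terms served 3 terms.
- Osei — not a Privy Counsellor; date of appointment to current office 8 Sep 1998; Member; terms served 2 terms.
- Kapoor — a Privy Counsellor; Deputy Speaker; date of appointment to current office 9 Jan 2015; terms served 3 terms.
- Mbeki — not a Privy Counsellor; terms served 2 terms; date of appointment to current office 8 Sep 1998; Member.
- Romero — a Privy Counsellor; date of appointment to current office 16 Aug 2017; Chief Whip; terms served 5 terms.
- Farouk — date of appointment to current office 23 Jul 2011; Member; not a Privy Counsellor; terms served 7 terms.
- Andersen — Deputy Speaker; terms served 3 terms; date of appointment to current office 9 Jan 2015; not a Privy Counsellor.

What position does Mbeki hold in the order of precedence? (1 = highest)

6

By terms served (higher first): Farouk (7 terms); then Romero (5 terms); then Kapoor, Marino and Andersen (each 3 terms); then Mbeki and Osei (both 2 terms).
Kapoor, Marino and Andersen are each Deputy Speaker, so the next rule applies.
Kapoor, Marino and Andersen all have date of appointment to current office 9 Jan 2015, so the next rule applies.
Among Kapoor, Marino and Andersen, a Privy Counsellor before not a Privy Counsellor: Kapoor and Marino (a Privy Counsellor) before Andersen (not a Privy Counsellor).
Among Kapoor and Marino, alphabetically by surname: Kapoor before Marino.
Mbeki and Osei are each Member, so the next rule applies.
Mbeki and Osei both have date of appointment to current office 8 Sep 1998, so the next rule applies.
Mbeki and Osei are each not a Privy Counsellor, so the next rule applies.
Among Mbeki and Osei, alphabetically by surname: Mbeki before Osei.
Order: Farouk, Romero, Kapoor, Marino, Andersen, Mbeki, Osei. So position 6.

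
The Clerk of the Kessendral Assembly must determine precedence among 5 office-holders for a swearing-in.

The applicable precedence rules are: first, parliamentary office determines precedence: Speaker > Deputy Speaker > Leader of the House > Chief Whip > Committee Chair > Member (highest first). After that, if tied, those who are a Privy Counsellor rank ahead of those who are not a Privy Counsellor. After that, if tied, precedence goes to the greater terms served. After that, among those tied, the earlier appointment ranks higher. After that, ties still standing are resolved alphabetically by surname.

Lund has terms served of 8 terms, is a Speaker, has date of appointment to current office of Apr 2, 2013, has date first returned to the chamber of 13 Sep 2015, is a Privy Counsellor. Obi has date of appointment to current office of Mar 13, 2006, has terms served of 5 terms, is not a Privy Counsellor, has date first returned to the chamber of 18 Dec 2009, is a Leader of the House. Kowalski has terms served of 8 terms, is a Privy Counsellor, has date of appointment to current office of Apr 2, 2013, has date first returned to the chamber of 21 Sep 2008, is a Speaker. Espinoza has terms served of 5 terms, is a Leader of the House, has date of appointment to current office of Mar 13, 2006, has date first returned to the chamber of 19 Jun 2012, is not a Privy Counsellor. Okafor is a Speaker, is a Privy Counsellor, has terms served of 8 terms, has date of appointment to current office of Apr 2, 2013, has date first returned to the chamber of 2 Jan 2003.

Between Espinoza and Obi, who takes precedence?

Espinoza

By parliamentary office: Kowalski, Lund and Okafor (Speaker); then Espinoza and Obi (Leader of the House).
Kowalski, Lund and Okafor are each a Privy Counsellor, so the next rule applies.
Kowalski, Lund and Okafor all have terms served 8 terms, so the next rule applies.
Kowalski, Lund and Okafor all have date of appointment to current office Apr 2, 2013, so the next rule applies.
Among Kowalski, Lund and Okafor, alphabetically by surname: Kowalski before Lund before Okafor.
Espinoza and Obi are each not a Privy Counsellor, so the next rule applies.
Espinoza and Obi both have terms served 5 terms, so the next rule applies.
Espinoza and Obi both have date of appointment to current office Mar 13, 2006, so the next rule applies.
Among Espinoza and Obi, alphabetically by surname: Espinoza before Obi.
So Espinoza takes precedence.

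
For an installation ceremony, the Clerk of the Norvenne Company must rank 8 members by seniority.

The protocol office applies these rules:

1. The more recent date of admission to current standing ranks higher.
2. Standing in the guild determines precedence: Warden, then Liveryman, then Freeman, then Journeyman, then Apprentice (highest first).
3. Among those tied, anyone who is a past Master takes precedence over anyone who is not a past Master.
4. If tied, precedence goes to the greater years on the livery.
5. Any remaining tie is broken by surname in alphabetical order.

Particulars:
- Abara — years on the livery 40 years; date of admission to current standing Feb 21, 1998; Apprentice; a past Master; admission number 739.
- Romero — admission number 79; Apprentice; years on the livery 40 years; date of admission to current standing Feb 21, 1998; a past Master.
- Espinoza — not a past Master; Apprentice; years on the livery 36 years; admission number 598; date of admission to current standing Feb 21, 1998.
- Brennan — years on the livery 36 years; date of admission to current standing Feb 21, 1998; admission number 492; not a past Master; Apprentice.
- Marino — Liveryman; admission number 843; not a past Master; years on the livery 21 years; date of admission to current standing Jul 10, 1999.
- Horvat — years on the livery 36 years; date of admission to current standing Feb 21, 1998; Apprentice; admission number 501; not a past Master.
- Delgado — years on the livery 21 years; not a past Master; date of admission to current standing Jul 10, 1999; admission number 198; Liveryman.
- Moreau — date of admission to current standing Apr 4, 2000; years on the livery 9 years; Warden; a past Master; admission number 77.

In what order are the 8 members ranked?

Moreau, Delgado, Marino, Abara, Romero, Brennan, Espinoza, Horvat

By date of admission to current standing (later first): Moreau (Apr 4, 2000); then Delgado and Marino (both Jul 10, 1999); then Abara, Romero, Brennan, Espinoza and Horvat (each Feb 21, 1998).
Delgado and Marino are each Liveryman, so the next rule applies.
Delgado and Marino are each not a past Master, so the next rule applies.
Delgado and Marino both have years on the livery 21 years, so the next rule applies.
Among Delgado and Marino, alphabetically by surname: Delgado before Marino.
Abara, Romero, Brennan, Espinoza and Horvat are each Apprentice, so the next rule applies.
Among Abara, Romero, Brennan, Espinoza and Horvat, a past Master before not a past Master: Abara and Romero (a past Master) before Brennan, Espinoza and Horvat (not a past Master).
Abara and Romero both have years on the livery 40 years, so the next rule applies.
Among Abara and Romero, alphabetically by surname: Abara before Romero.
Brennan, Espinoza and Horvat all have years on the livery 36 years, so the next rule applies.
Among Brennan, Espinoza and Horvat, alphabetically by surname: Brennan before Espinoza before Horvat.
Full order: Moreau, Delgado, Marino, Abara, Romero, Brennan, Espinoza, Horvat.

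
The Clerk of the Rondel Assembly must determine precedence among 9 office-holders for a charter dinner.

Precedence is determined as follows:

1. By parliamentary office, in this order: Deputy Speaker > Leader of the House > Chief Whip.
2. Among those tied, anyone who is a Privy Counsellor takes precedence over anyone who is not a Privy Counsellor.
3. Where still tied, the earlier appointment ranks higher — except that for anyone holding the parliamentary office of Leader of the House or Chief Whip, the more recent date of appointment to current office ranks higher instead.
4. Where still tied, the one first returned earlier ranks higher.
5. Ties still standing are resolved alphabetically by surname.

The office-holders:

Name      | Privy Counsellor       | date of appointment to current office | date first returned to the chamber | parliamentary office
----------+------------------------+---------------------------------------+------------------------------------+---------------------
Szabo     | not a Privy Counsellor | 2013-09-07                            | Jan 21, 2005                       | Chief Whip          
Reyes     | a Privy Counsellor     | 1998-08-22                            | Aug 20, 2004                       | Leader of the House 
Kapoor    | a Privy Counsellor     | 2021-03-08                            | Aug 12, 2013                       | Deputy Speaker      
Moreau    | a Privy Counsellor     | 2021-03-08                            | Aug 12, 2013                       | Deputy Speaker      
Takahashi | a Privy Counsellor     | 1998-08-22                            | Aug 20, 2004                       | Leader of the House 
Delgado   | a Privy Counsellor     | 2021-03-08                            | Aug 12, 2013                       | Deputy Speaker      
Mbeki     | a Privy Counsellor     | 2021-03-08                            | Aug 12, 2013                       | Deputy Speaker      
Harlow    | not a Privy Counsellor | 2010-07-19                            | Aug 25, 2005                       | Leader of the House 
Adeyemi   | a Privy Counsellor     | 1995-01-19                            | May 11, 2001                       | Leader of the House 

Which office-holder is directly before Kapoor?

Delgado

By parliamentary office: Delgado, Kapoor, Mbeki and Moreau (Deputy Speaker); then Reyes, Takahashi, Adeyemi and Harlow (Leader of the House); then Szabo (Chief Whip).
Delgado, Kapoor, Mbeki and Moreau are each a Privy Counsellor, so the next rule applies.
Delgado, Kapoor, Mbeki and Moreau all have date of appointment to current office 2021-03-08, so the next rule applies.
Delgado, Kapoor, Mbeki and Moreau all have date first returned to the chamber Aug 12, 2013, so the next rule applies.
Among Delgado, Kapoor, Mbeki and Moreau, alphabetically by surname: Delgado before Kapoor before Mbeki before Moreau.
Among Reyes, Takahashi, Adeyemi and Harlow, a Privy Counsellor before not a Privy Counsellor: Reyes, Takahashi and Adeyemi (a Privy Counsellor) before Harlow (not a Privy Counsellor).
Among Reyes, Takahashi and Adeyemi, by date of appointment to current office (later first) (reversed rule for this group): Reyes and Takahashi (1998-08-22) before Adeyemi (1995-01-19).
Reyes and Takahashi both have date first returned to the chamber Aug 20, 2004, so the next rule applies.
Among Reyes and Takahashi, alphabetically by surname: Reyes before Takahashi.
Order: Delgado, Kapoor, Mbeki, Moreau, Reyes, Takahashi, Adeyemi, Harlow, Szabo.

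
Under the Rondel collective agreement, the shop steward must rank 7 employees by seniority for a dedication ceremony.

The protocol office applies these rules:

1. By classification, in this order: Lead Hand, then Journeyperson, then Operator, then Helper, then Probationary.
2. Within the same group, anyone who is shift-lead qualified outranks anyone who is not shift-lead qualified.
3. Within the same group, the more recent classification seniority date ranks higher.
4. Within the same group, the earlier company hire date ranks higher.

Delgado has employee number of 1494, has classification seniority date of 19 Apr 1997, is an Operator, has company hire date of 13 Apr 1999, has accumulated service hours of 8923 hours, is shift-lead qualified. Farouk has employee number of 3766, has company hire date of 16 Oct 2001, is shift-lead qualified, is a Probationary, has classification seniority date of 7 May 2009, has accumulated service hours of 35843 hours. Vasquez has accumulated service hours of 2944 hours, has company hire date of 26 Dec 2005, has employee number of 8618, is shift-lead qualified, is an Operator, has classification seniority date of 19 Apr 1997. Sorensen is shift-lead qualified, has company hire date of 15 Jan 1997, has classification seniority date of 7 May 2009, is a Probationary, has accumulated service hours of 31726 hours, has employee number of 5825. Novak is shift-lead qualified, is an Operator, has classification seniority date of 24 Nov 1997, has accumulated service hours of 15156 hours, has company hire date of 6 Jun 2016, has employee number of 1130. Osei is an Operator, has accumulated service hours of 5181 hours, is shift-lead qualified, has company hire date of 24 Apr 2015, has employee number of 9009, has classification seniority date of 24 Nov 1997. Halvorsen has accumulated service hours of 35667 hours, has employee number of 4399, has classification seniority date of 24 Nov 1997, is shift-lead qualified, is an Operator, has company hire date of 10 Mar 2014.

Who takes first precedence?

By classification: Halvorsen, Osei, Novak, Delgado and Vasquez (Operator); then Sorensen and Farouk (Probationary).
Halvorsen, Osei, Novak, Delgado and Vasquez are each shift-lead qualified, so the next rule applies.
Among Halvorsen, Osei, Novak, Delgado and Vasquez, by classification seniority date (later first): Halvorsen, Osei and Novak (24 Nov 1997) before Delgado and Vasquez (19 Apr 1997).
Among Halvorsen, Osei and Novak, by company hire date (earlier first): Halvorsen (10 Mar 2014) before Osei (24 Apr 2015) before Novak (6 Jun 2016).
Among Delgado and Vasquez, by company hire date (earlier first): Delgado (13 Apr 1999) before Vasquez (26 Dec 2005).
Sorensen and Farouk are each shift-lead qualified, so the next rule applies.
Sorensen and Farouk both have classification seniority date 7 May 2009, so the next rule applies.
Among Sorensen and Farouk, by company hire date (earlier first): Sorensen (15 Jan 1997) before Farouk (16 Oct 2001).
Order: Halvorsen, Osei, Novak, Delgado, Vasquez, Sorensen, Farouk.

Halvorsen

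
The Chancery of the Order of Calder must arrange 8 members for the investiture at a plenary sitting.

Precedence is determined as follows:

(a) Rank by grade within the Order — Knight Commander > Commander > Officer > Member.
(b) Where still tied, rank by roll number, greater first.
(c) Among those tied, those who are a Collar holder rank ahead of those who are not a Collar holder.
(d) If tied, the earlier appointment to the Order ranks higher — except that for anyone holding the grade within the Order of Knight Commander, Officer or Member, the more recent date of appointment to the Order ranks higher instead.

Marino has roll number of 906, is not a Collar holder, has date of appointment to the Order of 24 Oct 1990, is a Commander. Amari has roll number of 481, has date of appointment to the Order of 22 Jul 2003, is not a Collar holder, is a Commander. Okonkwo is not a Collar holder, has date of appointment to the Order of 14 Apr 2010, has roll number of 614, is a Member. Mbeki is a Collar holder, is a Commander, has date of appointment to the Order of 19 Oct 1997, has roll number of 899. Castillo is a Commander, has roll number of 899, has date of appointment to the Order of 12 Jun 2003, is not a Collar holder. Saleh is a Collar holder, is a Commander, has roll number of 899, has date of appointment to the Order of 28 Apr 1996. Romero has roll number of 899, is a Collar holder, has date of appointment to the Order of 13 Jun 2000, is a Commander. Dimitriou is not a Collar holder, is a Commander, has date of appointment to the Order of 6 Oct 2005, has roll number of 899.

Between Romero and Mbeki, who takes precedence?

Mbeki

By grade within the Order: Marino, Saleh, Mbeki, Romero, Castillo, Dimitriou and Amari (Commander); then Okonkwo (Member).
Among Marino, Saleh, Mbeki, Romero, Castillo, Dimitriou and Amari, by roll number (higher first): Marino (906) before Saleh, Mbeki, Romero, Castillo and Dimitriou (899) before Amari (481).
Among Saleh, Mbeki, Romero, Castillo and Dimitriou, a Collar holder before not a Collar holder: Saleh, Mbeki and Romero (a Collar holder) before Castillo and Dimitriou (not a Collar holder).
Among Saleh, Mbeki and Romero, by date of appointment to the Order (earlier first): Saleh (28 Apr 1996) before Mbeki (19 Oct 1997) before Romero (13 Jun 2000).
Among Castillo and Dimitriou, by date of appointment to the Order (earlier first): Castillo (12 Jun 2003) before Dimitriou (6 Oct 2005).
So Mbeki takes precedence.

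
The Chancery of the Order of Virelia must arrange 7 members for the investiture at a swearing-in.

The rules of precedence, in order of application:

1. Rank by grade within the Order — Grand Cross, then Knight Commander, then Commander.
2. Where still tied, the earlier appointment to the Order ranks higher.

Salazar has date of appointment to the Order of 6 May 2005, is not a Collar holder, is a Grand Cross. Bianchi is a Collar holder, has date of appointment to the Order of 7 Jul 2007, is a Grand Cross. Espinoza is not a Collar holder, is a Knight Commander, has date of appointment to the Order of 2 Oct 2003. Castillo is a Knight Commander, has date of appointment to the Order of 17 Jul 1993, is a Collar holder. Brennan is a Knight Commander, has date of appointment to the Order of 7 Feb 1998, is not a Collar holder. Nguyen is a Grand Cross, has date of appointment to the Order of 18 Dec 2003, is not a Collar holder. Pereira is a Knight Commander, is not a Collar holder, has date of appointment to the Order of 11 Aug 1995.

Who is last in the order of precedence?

By grade within the Order: Nguyen, Salazar and Bianchi (Grand Cross); then Castillo, Pereira, Brennan and Espinoza (Knight Commander).
Among Nguyen, Salazar and Bianchi, by date of appointment to the Order (earlier first): Nguyen (18 Dec 2003) before Salazar (6 May 2005) before Bianchi (7 Jul 2007).
Among Castillo, Pereira, Brennan and Espinoza, by date of appointment to the Order (earlier first): Castillo (17 Jul 1993) before Pereira (11 Aug 1995) before Brennan (7 Feb 1998) before Espinoza (2 Oct 2003).
Order: Nguyen, Salazar, Bianchi, Castillo, Pereira, Brennan, Espinoza.

Espinoza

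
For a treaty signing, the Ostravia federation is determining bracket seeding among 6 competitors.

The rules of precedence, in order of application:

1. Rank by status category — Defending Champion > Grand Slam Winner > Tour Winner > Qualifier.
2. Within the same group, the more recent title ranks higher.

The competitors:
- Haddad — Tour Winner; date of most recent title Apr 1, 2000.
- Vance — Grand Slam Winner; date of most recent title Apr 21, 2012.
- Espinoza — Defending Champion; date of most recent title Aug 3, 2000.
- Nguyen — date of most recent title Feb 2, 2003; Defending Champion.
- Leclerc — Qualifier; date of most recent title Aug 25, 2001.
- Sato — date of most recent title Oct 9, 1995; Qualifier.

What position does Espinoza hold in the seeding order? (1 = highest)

2

By status category: Nguyen and Espinoza (Defending Champion); then Vance (Grand Slam Winner); then Haddad (Tour Winner); then Leclerc and Sato (Qualifier).
Among Nguyen and Espinoza, by date of most recent title (later first): Nguyen (Feb 2, 2003) before Espinoza (Aug 3, 2000).
Among Leclerc and Sato, by date of most recent title (later first): Leclerc (Aug 25, 2001) before Sato (Oct 9, 1995).
Order: Nguyen, Espinoza, Vance, Haddad, Leclerc, Sato. So position 2.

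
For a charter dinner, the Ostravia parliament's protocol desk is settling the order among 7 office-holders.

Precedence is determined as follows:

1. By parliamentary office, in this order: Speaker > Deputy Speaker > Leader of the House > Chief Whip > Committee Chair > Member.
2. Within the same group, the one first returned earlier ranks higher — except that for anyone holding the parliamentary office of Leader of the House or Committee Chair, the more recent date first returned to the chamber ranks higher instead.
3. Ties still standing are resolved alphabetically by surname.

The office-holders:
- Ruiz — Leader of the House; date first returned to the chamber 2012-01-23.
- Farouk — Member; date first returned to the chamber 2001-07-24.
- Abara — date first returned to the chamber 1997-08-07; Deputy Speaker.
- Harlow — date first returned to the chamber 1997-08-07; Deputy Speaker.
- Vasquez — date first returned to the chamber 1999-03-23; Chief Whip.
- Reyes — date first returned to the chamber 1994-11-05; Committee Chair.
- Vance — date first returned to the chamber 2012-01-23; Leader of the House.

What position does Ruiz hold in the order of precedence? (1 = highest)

By parliamentary office: Abara and Harlow (Deputy Speaker); then Ruiz and Vance (Leader of the House); then Vasquez (Chief Whip); then Reyes (Committee Chair); then Farouk (Member).
Abara and Harlow both have date first returned to the chamber 1997-08-07, so the next rule applies.
Among Abara and Harlow, alphabetically by surname: Abara before Harlow.
Ruiz and Vance both have date first returned to the chamber 2012-01-23, so the next rule applies.
Among Ruiz and Vance, alphabetically by surname: Ruiz before Vance.
Order: Abara, Harlow, Ruiz, Vance, Vasquez, Reyes, Farouk. So position 3.

3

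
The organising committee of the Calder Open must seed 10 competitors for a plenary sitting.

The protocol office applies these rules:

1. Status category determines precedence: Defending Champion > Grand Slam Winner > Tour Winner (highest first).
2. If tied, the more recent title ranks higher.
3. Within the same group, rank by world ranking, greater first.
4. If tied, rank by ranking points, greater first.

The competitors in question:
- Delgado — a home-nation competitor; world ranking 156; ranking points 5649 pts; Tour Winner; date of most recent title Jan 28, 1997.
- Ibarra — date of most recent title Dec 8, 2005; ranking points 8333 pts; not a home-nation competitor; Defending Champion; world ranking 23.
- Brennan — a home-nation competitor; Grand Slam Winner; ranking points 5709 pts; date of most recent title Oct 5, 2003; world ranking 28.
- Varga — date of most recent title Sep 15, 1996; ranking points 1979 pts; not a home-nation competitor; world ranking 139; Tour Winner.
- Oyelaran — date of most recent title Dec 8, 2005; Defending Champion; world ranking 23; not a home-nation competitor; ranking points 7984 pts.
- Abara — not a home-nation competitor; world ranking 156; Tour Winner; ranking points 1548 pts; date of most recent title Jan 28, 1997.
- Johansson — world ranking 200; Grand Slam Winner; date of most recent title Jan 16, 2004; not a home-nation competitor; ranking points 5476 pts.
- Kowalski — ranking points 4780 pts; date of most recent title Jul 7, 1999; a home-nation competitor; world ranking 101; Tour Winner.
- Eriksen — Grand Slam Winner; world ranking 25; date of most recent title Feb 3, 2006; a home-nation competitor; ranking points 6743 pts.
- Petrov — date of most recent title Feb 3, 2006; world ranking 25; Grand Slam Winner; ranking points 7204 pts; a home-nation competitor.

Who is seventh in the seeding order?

By status category: Ibarra and Oyelaran (Defending Champion); then Petrov, Eriksen, Johansson and Brennan (Grand Slam Winner); then Kowalski, Delgado, Abara and Varga (Tour Winner).
Ibarra and Oyelaran both have date of most recent title Dec 8, 2005, so the next rule applies.
Ibarra and Oyelaran both have world ranking 23, so the next rule applies.
Among Ibarra and Oyelaran, by ranking points (higher first): Ibarra (8333 pts) before Oyelaran (7984 pts).
Among Petrov, Eriksen, Johansson and Brennan, by date of most recent title (later first): Petrov and Eriksen (Feb 3, 2006) before Johansson (Jan 16, 2004) before Brennan (Oct 5, 2003).
Petrov and Eriksen both have world ranking 25, so the next rule applies.
Among Petrov and Eriksen, by ranking points (higher first): Petrov (7204 pts) before Eriksen (6743 pts).
Among Kowalski, Delgado, Abara and Varga, by date of most recent title (later first): Kowalski (Jul 7, 1999) before Delgado and Abara (Jan 28, 1997) before Varga (Sep 15, 1996).
Delgado and Abara both have world ranking 156, so the next rule applies.
Among Delgado and Abara, by ranking points (higher first): Delgado (5649 pts) before Abara (1548 pts).
Order: Ibarra, Oyelaran, Petrov, Eriksen, Johansson, Brennan, Kowalski, Delgado, Abara, Varga.

Kowalski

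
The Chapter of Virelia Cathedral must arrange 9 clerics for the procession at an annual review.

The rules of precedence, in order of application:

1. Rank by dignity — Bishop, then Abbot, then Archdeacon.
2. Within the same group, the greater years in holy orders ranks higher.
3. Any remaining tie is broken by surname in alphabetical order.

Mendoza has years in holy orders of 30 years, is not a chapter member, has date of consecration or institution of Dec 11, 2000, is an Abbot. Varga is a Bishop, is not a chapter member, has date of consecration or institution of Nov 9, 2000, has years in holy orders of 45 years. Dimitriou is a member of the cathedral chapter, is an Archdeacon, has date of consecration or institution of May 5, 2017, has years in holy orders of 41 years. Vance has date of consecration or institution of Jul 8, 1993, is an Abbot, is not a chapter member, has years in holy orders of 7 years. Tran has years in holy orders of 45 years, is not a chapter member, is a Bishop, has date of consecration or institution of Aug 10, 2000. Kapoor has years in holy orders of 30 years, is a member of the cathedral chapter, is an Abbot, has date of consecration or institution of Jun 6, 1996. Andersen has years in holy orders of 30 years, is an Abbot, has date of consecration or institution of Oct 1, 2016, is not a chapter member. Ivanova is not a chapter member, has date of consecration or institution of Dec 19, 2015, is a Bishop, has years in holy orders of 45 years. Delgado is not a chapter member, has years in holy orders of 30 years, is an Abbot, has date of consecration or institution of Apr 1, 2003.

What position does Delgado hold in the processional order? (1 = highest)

5

By dignity: Ivanova, Tran and Varga (Bishop); then Andersen, Delgado, Kapoor, Mendoza and Vance (Abbot); then Dimitriou (Archdeacon).
Ivanova, Tran and Varga all have years in holy orders 45 years, so the next rule applies.
Among Ivanova, Tran and Varga, alphabetically by surname: Ivanova before Tran before Varga.
Among Andersen, Delgado, Kapoor, Mendoza and Vance, by years in holy orders (higher first): Andersen, Delgado, Kapoor and Mendoza (30 years) before Vance (7 years).
Among Andersen, Delgado, Kapoor and Mendoza, alphabetically by surname: Andersen before Delgado before Kapoor before Mendoza.
Order: Ivanova, Tran, Varga, Andersen, Delgado, Kapoor, Mendoza, Vance, Dimitriou. So position 5.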